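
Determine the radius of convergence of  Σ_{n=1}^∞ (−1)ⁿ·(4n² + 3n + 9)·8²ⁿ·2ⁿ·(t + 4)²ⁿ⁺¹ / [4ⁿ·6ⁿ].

R = √3/4

Apply the ratio test: |a_{n+1}| / |a_n| = [(4(n+1)² + 3(n+1) + 9)/(4n² + 3n + 9)] · 64·2/(4·6), which tends to 16/3 as n → ∞.
Successive powers of (t + 4) differ by 2, so the series converges when |t + 4|² · 16/3 < 1, i.e. |t + 4| < √(3/16). So R = √3/4.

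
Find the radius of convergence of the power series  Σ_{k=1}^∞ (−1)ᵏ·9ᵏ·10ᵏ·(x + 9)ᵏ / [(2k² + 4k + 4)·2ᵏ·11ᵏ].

By the ratio test, |a_{k+1}/a_k| = [(2k² + 4k + 4)/(2(k+1)² + 4(k+1) + 4)] · 9·10/(2·11) → 45/11.
Hence the series converges for |x + 9| < 1/(45/11) = 11/45, so the radius of convergence is 11/45.

R = 11/45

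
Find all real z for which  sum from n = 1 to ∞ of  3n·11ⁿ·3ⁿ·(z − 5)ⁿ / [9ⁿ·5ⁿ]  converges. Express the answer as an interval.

(40/11, 70/11)

Ratio test: |a_{n+1}/a_n| = [3(n+1)/3n] · 11·3/(9·5) → 11/15 as n → ∞.
Hence the series converges for |z − 5| < 1/(11/15) = 15/11, so the radius of convergence is 15/11.
Endpoint z = 70/11: the n-th term does not approach 0; divergence by the term test.
Endpoint z = 40/11: the n-th term does not approach 0; divergence by the term test.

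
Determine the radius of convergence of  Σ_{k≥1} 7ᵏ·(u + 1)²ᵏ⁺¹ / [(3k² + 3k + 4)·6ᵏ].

R = √42/7

Ratio test: |a_{k+1}/a_k| = [(3k² + 3k + 4)/(3(k+1)² + 3(k+1) + 4)] · 7/6 → 7/6 as k → ∞.
Successive powers of (u + 1) differ by 2, so the series converges when |u + 1|² · 7/6 < 1, i.e. |u + 1| < √(6/7). So R = √42/7.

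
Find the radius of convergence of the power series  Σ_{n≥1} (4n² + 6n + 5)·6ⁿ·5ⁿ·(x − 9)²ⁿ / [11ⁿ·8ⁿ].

The ratio of consecutive coefficients is [(4(n+1)² + 6(n+1) + 5)/(4n² + 6n + 5)] · 6·5/(11·8) → 15/44.
Since the exponent of (x − 9) increases by 2 each term, convergence requires |x − 9|² < 44/15, hence R = 2√165/15.

R = 2√165/15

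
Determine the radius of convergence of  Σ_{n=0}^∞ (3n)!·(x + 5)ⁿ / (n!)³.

The ratio of consecutive coefficients is (3n+1)·(3n+2)·(3n+3)/(n+1)³ → 27.
Hence the series converges for |x + 5| < 1/(27) = 1/27, so the radius of convergence is 1/27.

R = 1/27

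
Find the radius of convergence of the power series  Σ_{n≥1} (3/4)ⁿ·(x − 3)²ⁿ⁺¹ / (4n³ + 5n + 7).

R = 2√3/3

Ratio test: |a_{n+1}/a_n| = [(4n³ + 5n + 7)/(4(n+1)³ + 5(n+1) + 7)] · 3/4 → 3/4 as n → ∞.
Successive powers of (x − 3) differ by 2, so the series converges when |x − 3|² · 3/4 < 1, i.e. |x − 3| < √(4/3). So R = 2√3/3.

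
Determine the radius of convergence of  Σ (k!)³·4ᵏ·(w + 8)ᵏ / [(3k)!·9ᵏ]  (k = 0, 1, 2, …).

By the ratio test, |a_{k+1}/a_k| = (k+1)³/[(3k+1)·(3k+2)·(3k+3)] · 4/9 → 4/243.
The series converges when 4/243 · |w + 8| < 1, giving R = 243/4.

R = 243/4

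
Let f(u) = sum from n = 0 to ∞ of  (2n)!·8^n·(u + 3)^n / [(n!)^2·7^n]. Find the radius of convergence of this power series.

R = 7/32

Apply the ratio test: |a_{n+1}| / |a_n| = (2n+1)·(2n+2)/(n+1)² · 8/7, which tends to 32/7 as n → ∞.
Thus R = 1/(32/7) = 7/32.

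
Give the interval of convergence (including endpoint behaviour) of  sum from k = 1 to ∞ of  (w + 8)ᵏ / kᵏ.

(−∞, ∞)

Root test: |a_k|^(1/k) = 1/k → 0.
The limit is 0 for every w, so R = ∞.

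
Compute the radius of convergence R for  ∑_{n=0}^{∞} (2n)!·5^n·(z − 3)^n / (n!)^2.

R = 1/20

The ratio of consecutive coefficients is (2n+1)·(2n+2)/(n+1)² · 5 → 20.
The series converges when 20 · |z − 3| < 1, giving R = 1/20.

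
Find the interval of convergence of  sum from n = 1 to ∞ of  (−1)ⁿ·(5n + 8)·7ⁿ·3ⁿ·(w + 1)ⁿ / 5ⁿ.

(-26/21, -16/21)

Ratio test: |a_{n+1}/a_n| = [(5(n+1) + 8)/(5n + 8)] · 7·3/5 → 21/5 as n → ∞.
Hence the series converges for |w + 1| < 1/(21/5) = 5/21, so the radius of convergence is 5/21.
When w = -16/21, the terms do not tend to 0, so the series diverges.
Check w = -26/21: the terms do not tend to 0, so the series diverges.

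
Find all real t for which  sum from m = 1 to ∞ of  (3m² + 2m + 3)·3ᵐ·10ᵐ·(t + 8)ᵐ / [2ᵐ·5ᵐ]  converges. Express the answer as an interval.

Apply the ratio test: |a_{m+1}| / |a_m| = [(3(m+1)² + 2(m+1) + 3)/(3m² + 2m + 3)] · 3·10/(2·5), which tends to 3 as m → ∞.
Thus R = 1/(3) = 1/3.
Check t = -23/3: the terms have absolute value of order m², which does not tend to 0, so the series diverges by the divergence test.
Endpoint t = -25/3: the terms have absolute value of order m², which does not tend to 0, so the series diverges by the divergence test.

(-25/3, -23/3)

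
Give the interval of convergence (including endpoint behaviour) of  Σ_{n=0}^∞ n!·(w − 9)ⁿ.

The ratio of consecutive coefficients is (n+1) → ∞.
Since the ratio → ∞, the series diverges for every w ≠ 9, and R = 0.

{9}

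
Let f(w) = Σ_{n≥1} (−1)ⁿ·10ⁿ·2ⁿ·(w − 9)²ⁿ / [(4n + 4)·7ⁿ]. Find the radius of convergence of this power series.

By the ratio test, |a_{n+1}/a_n| = [(4n + 4)/(4(n+1) + 4)] · 10·2/7 → 20/7.
Writing y = (w − 9)², the series in y has radius 7/20, so |w − 9| < √(7/20) and R = √35/10.

R = √35/10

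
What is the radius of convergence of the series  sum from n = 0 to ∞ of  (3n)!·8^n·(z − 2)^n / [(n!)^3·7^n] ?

R = 7/216

Apply the ratio test: |a_{n+1}| / |a_n| = (3n+1)·(3n+2)·(3n+3)/(n+1)³ · 8/7, which tends to 216/7 as n → ∞.
The series converges when 216/7 · |z − 2| < 1, giving R = 7/216.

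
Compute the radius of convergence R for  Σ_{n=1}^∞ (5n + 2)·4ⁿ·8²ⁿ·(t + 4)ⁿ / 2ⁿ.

R = 1/128

Ratio test: |a_{n+1}/a_n| = [(5(n+1) + 2)/(5n + 2)] · 4·64/2 → 128 as n → ∞.
Convergence for |t + 4| · 128 < 1, i.e. |t + 4| < 1/128. So R = 1/128.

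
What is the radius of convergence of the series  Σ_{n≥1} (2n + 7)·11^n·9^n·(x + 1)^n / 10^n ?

By the ratio test, |a_{n+1}/a_n| = [(2(n+1) + 7)/(2n + 7)] · 11·9/10 → 99/10.
Thus R = 1/(99/10) = 10/99.

R = 10/99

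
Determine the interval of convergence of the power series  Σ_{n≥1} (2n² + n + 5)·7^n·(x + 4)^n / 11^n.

(-39/7, -17/7)

The ratio of consecutive coefficients is [(2(n+1)² + (n+1) + 5)/(2n² + n + 5)] · 7/11 → 7/11.
Convergence for |x + 4| · 7/11 < 1, i.e. |x + 4| < 11/7. So R = 11/7.
Endpoint x = -17/7: the terms do not tend to 0, so the series diverges.
Endpoint x = -39/7: the terms do not tend to 0, so the series diverges.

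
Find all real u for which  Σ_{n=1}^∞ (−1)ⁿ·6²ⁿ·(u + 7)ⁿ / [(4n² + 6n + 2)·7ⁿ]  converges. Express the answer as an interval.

By the ratio test, |a_{n+1}/a_n| = [(4n² + 6n + 2)/(4(n+1)² + 6(n+1) + 2)] · 36/7 → 36/7.
Hence the series converges for |u + 7| < 1/(36/7) = 7/36, so the radius of convergence is 7/36.
At u = -245/36: the terms are on the order of 1/n², so the series converges absolutely by comparison with the p-series (p = 2 > 1).
Endpoint u = -259/36: the terms are on the order of 1/n², so the series converges absolutely by comparison with the p-series (p = 2 > 1).

[-259/36, -245/36]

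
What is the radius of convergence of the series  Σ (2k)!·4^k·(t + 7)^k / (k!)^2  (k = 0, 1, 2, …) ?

R = 1/16

Ratio test: |a_{k+1}/a_k| = (2k+1)·(2k+2)/(k+1)² · 4 → 16 as k → ∞.
Convergence for |t + 7| · 16 < 1, i.e. |t + 7| < 1/16. So R = 1/16.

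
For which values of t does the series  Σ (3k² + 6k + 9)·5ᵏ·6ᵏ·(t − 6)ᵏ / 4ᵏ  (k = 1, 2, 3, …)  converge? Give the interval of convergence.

(88/15, 92/15)

The ratio of consecutive coefficients is [(3(k+1)² + 6(k+1) + 9)/(3k² + 6k + 9)] · 5·6/4 → 15/2.
Convergence for |t − 6| · 15/2 < 1, i.e. |t − 6| < 2/15. So R = 2/15.
Check t = 92/15: the terms do not tend to 0, so the series diverges.
Check t = 88/15: the terms do not tend to 0, so the series diverges.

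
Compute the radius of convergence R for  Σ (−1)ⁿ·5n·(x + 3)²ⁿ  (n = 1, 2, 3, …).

The ratio of consecutive coefficients is 5(n+1)/5n → 1.
Successive powers of (x + 3) differ by 2, so the series converges when |x + 3|² · 1 < 1, i.e. |x + 3| < √(1) = 1. So R = 1.

R = 1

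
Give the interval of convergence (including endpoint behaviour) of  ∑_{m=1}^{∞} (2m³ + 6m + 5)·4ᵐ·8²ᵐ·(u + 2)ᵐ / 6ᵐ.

(-259/128, -253/128)

By the ratio test, |a_{m+1}/a_m| = [(2(m+1)³ + 6(m+1) + 5)/(2m³ + 6m + 5)] · 4·64/6 → 128/3.
Thus R = 1/(128/3) = 3/128.
Check u = -253/128: the terms do not tend to 0, so the series diverges.
Endpoint u = -259/128: the terms have absolute value of order m³, which does not tend to 0, so the series diverges by the divergence test.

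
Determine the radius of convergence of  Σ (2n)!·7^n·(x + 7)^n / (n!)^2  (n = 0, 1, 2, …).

Apply the ratio test: |a_{n+1}| / |a_n| = (2n+1)·(2n+2)/(n+1)² · 7, which tends to 28 as n → ∞.
The series converges when 28 · |x + 7| < 1, giving R = 1/28.

R = 1/28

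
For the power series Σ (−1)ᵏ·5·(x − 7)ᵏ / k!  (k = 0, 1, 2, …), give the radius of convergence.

R = ∞

By the ratio test, |a_{k+1}/a_k| = 5/5 · 1/(k+1) → 0.
The limit is 0, so the series converges for all x; R = ∞.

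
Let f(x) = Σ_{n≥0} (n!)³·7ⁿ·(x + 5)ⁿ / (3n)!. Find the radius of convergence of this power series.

R = 27/7

Apply the ratio test: |a_{n+1}| / |a_n| = (n+1)³/[(3n+1)·(3n+2)·(3n+3)] · 7, which tends to 7/27 as n → ∞.
The series converges when 7/27 · |x + 5| < 1, giving R = 27/7.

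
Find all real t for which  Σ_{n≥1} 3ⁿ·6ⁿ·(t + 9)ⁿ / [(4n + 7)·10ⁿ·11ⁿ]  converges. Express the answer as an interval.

[-136/9, -26/9)

By the ratio test, |a_{n+1}/a_n| = [(4n + 7)/(4(n+1) + 7)] · 3·6/(10·11) → 9/55.
The series converges when 9/55 · |t + 9| < 1, giving R = 55/9.
Check t = -26/9: the terms behave like c/n; limit comparison with the harmonic series gives divergence.
When t = -136/9, an alternating series whose terms decrease to 0 in absolute value, so it converges by the Leibniz criterion.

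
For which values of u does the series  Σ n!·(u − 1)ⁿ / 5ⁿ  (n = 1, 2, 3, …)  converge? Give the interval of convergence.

By the ratio test, |a_{n+1}/a_n| = (n+1) · 1/5 → ∞.
The terms grow without bound for any (u − 1) ≠ 0, so R = 0 (convergence only at u = 1).

{1}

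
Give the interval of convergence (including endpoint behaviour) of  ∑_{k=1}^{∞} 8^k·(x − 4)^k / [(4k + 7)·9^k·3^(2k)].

By the ratio test, |a_{k+1}/a_k| = [(4k + 7)/(4(k+1) + 7)] · 8/(9·9) → 8/81.
Hence the series converges for |x − 4| < 1/(8/81) = 81/8, so the radius of convergence is 81/8.
Endpoint x = 113/8: the terms are asymptotic to a nonzero constant times 1/k, so the series diverges by limit comparison with Σ 1/k.
At x = -49/8: convergence follows from the alternating series test (terms decrease monotonically to 0).

[-49/8, 113/8)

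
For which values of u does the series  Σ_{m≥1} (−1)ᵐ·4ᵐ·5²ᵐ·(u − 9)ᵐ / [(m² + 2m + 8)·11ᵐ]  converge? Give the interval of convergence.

The ratio of consecutive coefficients is [(m² + 2m + 8)/((m+1)² + 2(m+1) + 8)] · 4·25/11 → 100/11.
Convergence for |u − 9| · 100/11 < 1, i.e. |u − 9| < 11/100. So R = 11/100.
Endpoint u = 911/100: the series is dominated by a constant times Σ 1/m², which converges (p = 2 > 1).
Check u = 889/100: absolute convergence follows by limit comparison with Σ 1/m².

[889/100, 911/100]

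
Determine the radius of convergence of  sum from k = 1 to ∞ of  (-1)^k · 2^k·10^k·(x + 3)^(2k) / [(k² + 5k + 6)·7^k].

R = √35/10

The ratio of consecutive coefficients is [(k² + 5k + 6)/((k+1)² + 5(k+1) + 6)] · 2·10/7 → 20/7.
Successive powers of (x + 3) differ by 2, so the series converges when |x + 3|² · 20/7 < 1, i.e. |x + 3| < √(7/20). So R = √35/10.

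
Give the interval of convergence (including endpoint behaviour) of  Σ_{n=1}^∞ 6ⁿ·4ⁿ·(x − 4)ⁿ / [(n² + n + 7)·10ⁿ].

[43/12, 53/12]

The ratio of consecutive coefficients is [(n² + n + 7)/((n+1)² + (n+1) + 7)] · 6·4/10 → 12/5.
Hence the series converges for |x − 4| < 1/(12/5) = 5/12, so the radius of convergence is 5/12.
At x = 53/12: the terms are on the order of 1/n², so the series converges absolutely by comparison with the p-series (p = 2 > 1).
At x = 43/12: the terms are on the order of 1/n², so the series converges absolutely by comparison with the p-series (p = 2 > 1).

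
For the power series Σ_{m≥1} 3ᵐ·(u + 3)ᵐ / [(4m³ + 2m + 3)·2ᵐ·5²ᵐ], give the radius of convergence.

Apply the ratio test: |a_{m+1}| / |a_m| = [(4m³ + 2m + 3)/(4(m+1)³ + 2(m+1) + 3)] · 3/(2·25), which tends to 3/50 as m → ∞.
The series converges when 3/50 · |u + 3| < 1, giving R = 50/3.

R = 50/3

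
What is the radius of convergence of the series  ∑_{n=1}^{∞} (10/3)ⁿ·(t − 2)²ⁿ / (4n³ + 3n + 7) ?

The ratio of consecutive coefficients is [(4n³ + 3n + 7)/(4(n+1)³ + 3(n+1) + 7)] · 10/3 → 10/3.
Writing y = (t − 2)², the series in y has radius 3/10, so |t − 2| < √(3/10) and R = √30/10.

R = √30/10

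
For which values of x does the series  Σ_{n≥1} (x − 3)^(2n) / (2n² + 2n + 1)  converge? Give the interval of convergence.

[2, 4]

Ratio test: |a_{n+1}/a_n| = (2n² + 2n + 1)/(2(n+1)² + 2(n+1) + 1) → 1 as n → ∞.
Since the exponent of (x − 3) increases by 2 each term, convergence requires |x − 3|² < 1, hence R = 1.
Check x = 4: absolute convergence follows by limit comparison with Σ 1/n².
When x = 2, the terms are on the order of 1/n², so the series converges absolutely by comparison with the p-series (p = 2 > 1).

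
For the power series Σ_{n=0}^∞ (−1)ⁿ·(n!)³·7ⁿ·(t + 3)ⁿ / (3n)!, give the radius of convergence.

By the ratio test, |a_{n+1}/a_n| = (n+1)³/[(3n+1)·(3n+2)·(3n+3)] · 7 → 7/27.
Convergence for |t + 3| · 7/27 < 1, i.e. |t + 3| < 27/7. So R = 27/7.

R = 27/7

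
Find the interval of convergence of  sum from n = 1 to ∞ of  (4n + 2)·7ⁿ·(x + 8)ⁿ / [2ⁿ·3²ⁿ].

Ratio test: |a_{n+1}/a_n| = [(4(n+1) + 2)/(4n + 2)] · 7/(2·9) → 7/18 as n → ∞.
Convergence for |x + 8| · 7/18 < 1, i.e. |x + 8| < 18/7. So R = 18/7.
Check x = -38/7: the terms have absolute value of order n, which does not tend to 0, so the series diverges by the divergence test.
When x = -74/7, the terms have absolute value of order n, which does not tend to 0, so the series diverges by the divergence test.

(-74/7, -38/7)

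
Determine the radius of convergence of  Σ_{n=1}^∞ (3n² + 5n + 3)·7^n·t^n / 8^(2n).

Ratio test: |a_{n+1}/a_n| = [(3(n+1)² + 5(n+1) + 3)/(3n² + 5n + 3)] · 7/64 → 7/64 as n → ∞.
The series converges when 7/64 · |t| < 1, giving R = 64/7.

R = 64/7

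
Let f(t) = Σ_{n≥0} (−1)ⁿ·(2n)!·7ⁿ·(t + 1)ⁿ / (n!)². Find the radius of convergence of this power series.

By the ratio test, |a_{n+1}/a_n| = (2n+1)·(2n+2)/(n+1)² · 7 → 28.
The series converges when 28 · |t + 1| < 1, giving R = 1/28.

R = 1/28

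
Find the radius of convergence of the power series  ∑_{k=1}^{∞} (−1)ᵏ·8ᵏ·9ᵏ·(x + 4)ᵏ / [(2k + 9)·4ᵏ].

R = 1/18

By the ratio test, |a_{k+1}/a_k| = [(2k + 9)/(2(k+1) + 9)] · 8·9/4 → 18.
Thus R = 1/(18) = 1/18.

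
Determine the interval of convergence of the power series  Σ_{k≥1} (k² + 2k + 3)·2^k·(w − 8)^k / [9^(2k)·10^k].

(-397, 413)

By the ratio test, |a_{k+1}/a_k| = [((k+1)² + 2(k+1) + 3)/(k² + 2k + 3)] · 2/(81·10) → 1/405.
Hence the series converges for |w − 8| < 1/(1/405) = 405, so the radius of convergence is 405.
At w = 413: the terms do not tend to 0, so the series diverges.
When w = -397, the terms do not tend to 0, so the series diverges.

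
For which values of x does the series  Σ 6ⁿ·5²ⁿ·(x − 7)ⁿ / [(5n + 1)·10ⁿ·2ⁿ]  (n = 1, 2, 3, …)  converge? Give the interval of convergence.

Apply the ratio test: |a_{n+1}| / |a_n| = [(5n + 1)/(5(n+1) + 1)] · 6·25/(10·2), which tends to 15/2 as n → ∞.
Convergence for |x − 7| · 15/2 < 1, i.e. |x − 7| < 2/15. So R = 2/15.
At x = 107/15: comparison with the harmonic series Σ 1/n shows the series diverges.
When x = 103/15, the terms alternate in sign and decrease monotonically to 0 in absolute value (size ~ c/n), so the alternating series test gives convergence.

[103/15, 107/15)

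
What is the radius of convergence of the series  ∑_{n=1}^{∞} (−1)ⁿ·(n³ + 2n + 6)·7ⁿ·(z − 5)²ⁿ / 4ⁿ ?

R = 2√7/7

Apply the ratio test: |a_{n+1}| / |a_n| = [((n+1)³ + 2(n+1) + 6)/(n³ + 2n + 6)] · 7/4, which tends to 7/4 as n → ∞.
Writing y = (z − 5)², the series in y has radius 4/7, so |z − 5| < √(4/7) and R = 2√7/7.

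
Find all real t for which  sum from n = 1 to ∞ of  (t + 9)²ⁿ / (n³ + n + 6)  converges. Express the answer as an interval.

The ratio of consecutive coefficients is (n³ + n + 6)/((n+1)³ + (n+1) + 6) → 1.
Successive powers of (t + 9) differ by 2, so the series converges when |t + 9|² · 1 < 1, i.e. |t + 9| < √(1) = 1. So R = 1.
Check t = -8: absolute convergence follows by limit comparison with Σ 1/n³.
Check t = -10: the terms are on the order of 1/n³, so the series converges absolutely by comparison with the p-series (p = 3 > 1).

[-10, -8]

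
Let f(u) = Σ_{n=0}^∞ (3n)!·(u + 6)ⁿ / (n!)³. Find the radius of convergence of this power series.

The ratio of consecutive coefficients is (3n+1)·(3n+2)·(3n+3)/(n+1)³ → 27.
Hence the series converges for |u + 6| < 1/(27) = 1/27, so the radius of convergence is 1/27.

R = 1/27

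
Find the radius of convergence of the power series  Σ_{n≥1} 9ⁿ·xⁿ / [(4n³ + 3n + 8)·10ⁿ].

Ratio test: |a_{n+1}/a_n| = [(4n³ + 3n + 8)/(4(n+1)³ + 3(n+1) + 8)] · 9/10 → 9/10 as n → ∞.
Hence the series converges for |x| < 1/(9/10) = 10/9, so the radius of convergence is 10/9.

R = 10/9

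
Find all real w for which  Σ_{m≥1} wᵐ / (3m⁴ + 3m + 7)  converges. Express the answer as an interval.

[-1, 1]

Apply the ratio test: |a_{m+1}| / |a_m| = (3m⁴ + 3m + 7)/(3(m+1)⁴ + 3(m+1) + 7), which tends to 1 as m → ∞.
So the series converges when |w| < 1 and diverges when |w| > 1; R = 1.
When w = 1, the series is dominated by a constant times Σ 1/m⁴, which converges (p = 4 > 1).
Endpoint w = -1: the terms are on the order of 1/m⁴, so the series converges absolutely by comparison with the p-series (p = 4 > 1).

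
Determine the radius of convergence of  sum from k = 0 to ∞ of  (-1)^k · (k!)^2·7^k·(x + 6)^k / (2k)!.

R = 4/7

The ratio of consecutive coefficients is (k+1)²/[(2k+1)·(2k+2)] · 7 → 7/4.
Thus R = 1/(7/4) = 4/7.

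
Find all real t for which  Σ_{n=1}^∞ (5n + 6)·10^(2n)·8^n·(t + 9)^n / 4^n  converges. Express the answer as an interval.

(-1801/200, -1799/200)

Apply the ratio test: |a_{n+1}| / |a_n| = [(5(n+1) + 6)/(5n + 6)] · 100·8/4, which tends to 200 as n → ∞.
Hence the series converges for |t + 9| < 1/(200) = 1/200, so the radius of convergence is 1/200.
Endpoint t = -1799/200: the n-th term does not approach 0; divergence by the term test.
Check t = -1801/200: the n-th term does not approach 0; divergence by the term test.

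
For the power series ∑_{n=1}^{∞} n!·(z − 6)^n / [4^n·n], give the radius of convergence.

R = 0

Ratio test: |a_{n+1}/a_n| = (n+1) · 1/4 · n/(n+1) → ∞ as n → ∞.
Since the ratio → ∞, the series diverges for every z ≠ 6, and R = 0.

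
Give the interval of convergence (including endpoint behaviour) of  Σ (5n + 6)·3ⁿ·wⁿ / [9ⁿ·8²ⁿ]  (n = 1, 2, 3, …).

By the ratio test, |a_{n+1}/a_n| = [(5(n+1) + 6)/(5n + 6)] · 3/(9·64) → 1/192.
Hence the series converges for |w| < 1/(1/192) = 192, so the radius of convergence is 192.
When w = 192, the terms have absolute value of order n, which does not tend to 0, so the series diverges by the divergence test.
Endpoint w = -192: the terms have absolute value of order n, which does not tend to 0, so the series diverges by the divergence test.

(-192, 192)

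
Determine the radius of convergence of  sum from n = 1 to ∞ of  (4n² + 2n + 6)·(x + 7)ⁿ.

R = 1

The ratio of consecutive coefficients is (4(n+1)² + 2(n+1) + 6)/(4n² + 2n + 6) → 1.
So the series converges when |x + 7| < 1 and diverges when |x + 7| > 1; R = 1.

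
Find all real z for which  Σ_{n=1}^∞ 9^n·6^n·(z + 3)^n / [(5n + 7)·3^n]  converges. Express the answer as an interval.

[-55/18, -53/18)

Apply the ratio test: |a_{n+1}| / |a_n| = [(5n + 7)/(5(n+1) + 7)] · 9·6/3, which tends to 18 as n → ∞.
The series converges when 18 · |z + 3| < 1, giving R = 1/18.
At z = -53/18: comparison with the harmonic series Σ 1/n shows the series diverges.
Check z = -55/18: the terms alternate in sign and decrease monotonically to 0 in absolute value (size ~ c/n), so the alternating series test gives convergence.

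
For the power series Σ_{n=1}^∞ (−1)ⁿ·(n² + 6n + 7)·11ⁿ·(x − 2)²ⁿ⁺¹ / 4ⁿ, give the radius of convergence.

R = 2√11/11

Apply the ratio test: |a_{n+1}| / |a_n| = [((n+1)² + 6(n+1) + 7)/(n² + 6n + 7)] · 11/4, which tends to 11/4 as n → ∞.
Successive powers of (x − 2) differ by 2, so the series converges when |x − 2|² · 11/4 < 1, i.e. |x − 2| < √(4/11). So R = 2√11/11.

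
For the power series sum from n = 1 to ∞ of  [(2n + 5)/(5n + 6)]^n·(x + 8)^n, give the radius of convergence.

By the Cauchy root test, |a_n|^(1/n) = (2n + 5)/(5n + 6) → 2/5.
Thus R = 1/(2/5) = 5/2.

R = 5/2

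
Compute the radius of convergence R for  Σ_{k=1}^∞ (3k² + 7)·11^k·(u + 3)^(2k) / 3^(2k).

R = 3√11/11

Apply the ratio test: |a_{k+1}| / |a_k| = [(3(k+1)² + 7)/(3k² + 7)] · 11/9, which tends to 11/9 as k → ∞.
Writing y = (u + 3)², the series in y has radius 9/11, so |u + 3| < √(9/11) and R = 3√11/11.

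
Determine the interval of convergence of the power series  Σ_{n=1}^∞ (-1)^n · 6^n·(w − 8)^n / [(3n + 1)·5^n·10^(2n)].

By the ratio test, |a_{n+1}/a_n| = [(3n + 1)/(3(n+1) + 1)] · 6/(5·100) → 3/250.
The series converges when 3/250 · |w − 8| < 1, giving R = 250/3.
At w = 274/3: convergence follows from the alternating series test (terms decrease monotonically to 0).
Endpoint w = -226/3: comparison with the harmonic series Σ 1/n shows the series diverges.

(-226/3, 274/3]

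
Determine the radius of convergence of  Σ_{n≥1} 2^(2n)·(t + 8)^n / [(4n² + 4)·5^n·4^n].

R = 5

Ratio test: |a_{n+1}/a_n| = [(4n² + 4)/(4(n+1)² + 4)] · 4/(5·4) → 1/5 as n → ∞.
Thus R = 1/(1/5) = 5.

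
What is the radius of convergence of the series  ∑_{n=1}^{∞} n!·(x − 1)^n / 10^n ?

R = 0

By the ratio test, |a_{n+1}/a_n| = (n+1) · 1/10 → ∞.
The terms grow without bound for any (x − 1) ≠ 0, so R = 0 (convergence only at x = 1).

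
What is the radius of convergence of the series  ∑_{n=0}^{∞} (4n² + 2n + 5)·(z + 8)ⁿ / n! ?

Ratio test: |a_{n+1}/a_n| = (4(n+1)² + 2(n+1) + 5)/(4n² + 2n + 5) · 1/(n+1) → 0 as n → ∞.
The ratio tends to 0 regardless of z, hence R = ∞.

R = ∞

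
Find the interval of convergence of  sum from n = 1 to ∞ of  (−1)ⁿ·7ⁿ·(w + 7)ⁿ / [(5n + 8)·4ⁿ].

(-53/7, -45/7]

The ratio of consecutive coefficients is [(5n + 8)/(5(n+1) + 8)] · 7/4 → 7/4.
Thus R = 1/(7/4) = 4/7.
When w = -45/7, an alternating series whose terms decrease to 0 in absolute value, so it converges by the Leibniz criterion.
At w = -53/7: the terms behave like c/n; limit comparison with the harmonic series gives divergence.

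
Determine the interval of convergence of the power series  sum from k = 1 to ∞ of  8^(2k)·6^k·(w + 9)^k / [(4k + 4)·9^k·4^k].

[-291/32, -285/32)

Ratio test: |a_{k+1}/a_k| = [(4k + 4)/(4(k+1) + 4)] · 64·6/(9·4) → 32/3 as k → ∞.
Convergence for |w + 9| · 32/3 < 1, i.e. |w + 9| < 3/32. So R = 3/32.
Endpoint w = -285/32: the terms are asymptotic to a nonzero constant times 1/k, so the series diverges by limit comparison with Σ 1/k.
Endpoint w = -291/32: convergence follows from the alternating series test (terms decrease monotonically to 0).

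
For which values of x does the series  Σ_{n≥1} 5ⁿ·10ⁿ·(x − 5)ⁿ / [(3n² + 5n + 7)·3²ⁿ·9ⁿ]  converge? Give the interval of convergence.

By the ratio test, |a_{n+1}/a_n| = [(3n² + 5n + 7)/(3(n+1)² + 5(n+1) + 7)] · 5·10/(9·9) → 50/81.
Thus R = 1/(50/81) = 81/50.
Endpoint x = 331/50: the series is dominated by a constant times Σ 1/n², which converges (p = 2 > 1).
Check x = 169/50: the series is dominated by a constant times Σ 1/n², which converges (p = 2 > 1).

[169/50, 331/50]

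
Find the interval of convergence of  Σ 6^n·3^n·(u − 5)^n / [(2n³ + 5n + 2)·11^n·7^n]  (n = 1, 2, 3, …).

[13/18, 167/18]

By the ratio test, |a_{n+1}/a_n| = [(2n³ + 5n + 2)/(2(n+1)³ + 5(n+1) + 2)] · 6·3/(11·7) → 18/77.
Thus R = 1/(18/77) = 77/18.
Endpoint u = 167/18: the series is dominated by a constant times Σ 1/n³, which converges (p = 3 > 1).
When u = 13/18, absolute convergence follows by limit comparison with Σ 1/n³.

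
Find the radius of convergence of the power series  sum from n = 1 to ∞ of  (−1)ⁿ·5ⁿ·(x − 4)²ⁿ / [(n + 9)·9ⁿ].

R = 3√5/5

Apply the ratio test: |a_{n+1}| / |a_n| = [(n + 9)/((n+1) + 9)] · 5/9, which tends to 5/9 as n → ∞.
Successive powers of (x − 4) differ by 2, so the series converges when |x − 4|² · 5/9 < 1, i.e. |x − 4| < √(9/5). So R = 3√5/5.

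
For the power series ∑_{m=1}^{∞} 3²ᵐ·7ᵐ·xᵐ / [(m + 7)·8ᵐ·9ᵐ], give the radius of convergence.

R = 8/7

Apply the ratio test: |a_{m+1}| / |a_m| = [(m + 7)/((m+1) + 7)] · 9·7/(8·9), which tends to 7/8 as m → ∞.
Convergence for |x| · 7/8 < 1, i.e. |x| < 8/7. So R = 8/7.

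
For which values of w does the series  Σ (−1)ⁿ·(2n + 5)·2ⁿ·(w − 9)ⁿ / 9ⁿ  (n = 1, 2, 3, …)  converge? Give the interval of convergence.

(9/2, 27/2)

Apply the ratio test: |a_{n+1}| / |a_n| = [(2(n+1) + 5)/(2n + 5)] · 2/9, which tends to 2/9 as n → ∞.
Hence the series converges for |w − 9| < 1/(2/9) = 9/2, so the radius of convergence is 9/2.
When w = 27/2, the terms have absolute value of order n, which does not tend to 0, so the series diverges by the divergence test.
Endpoint w = 9/2: the terms do not tend to 0, so the series diverges.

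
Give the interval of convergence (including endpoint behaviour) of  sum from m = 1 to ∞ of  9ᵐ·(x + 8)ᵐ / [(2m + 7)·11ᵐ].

[-83/9, -61/9)

The ratio of consecutive coefficients is [(2m + 7)/(2(m+1) + 7)] · 9/11 → 9/11.
Convergence for |x + 8| · 9/11 < 1, i.e. |x + 8| < 11/9. So R = 11/9.
Check x = -61/9: comparison with the harmonic series Σ 1/m shows the series diverges.
When x = -83/9, the terms alternate in sign and decrease monotonically to 0 in absolute value (size ~ c/m), so the alternating series test gives convergence.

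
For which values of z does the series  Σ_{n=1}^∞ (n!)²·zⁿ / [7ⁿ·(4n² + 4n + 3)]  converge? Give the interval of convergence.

{0}

Apply the ratio test: |a_{n+1}| / |a_n| = (n+1)² · 1/7 · (4n² + 4n + 3)/(4(n+1)² + 4(n+1) + 3), which tends to ∞ as n → ∞.
Since the ratio → ∞, the series diverges for every z ≠ 0, and R = 0.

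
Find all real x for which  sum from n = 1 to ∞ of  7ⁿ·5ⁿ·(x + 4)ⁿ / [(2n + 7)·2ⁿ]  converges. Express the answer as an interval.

The ratio of consecutive coefficients is [(2n + 7)/(2(n+1) + 7)] · 7·5/2 → 35/2.
The series converges when 35/2 · |x + 4| < 1, giving R = 2/35.
Check x = -138/35: the terms behave like c/n; limit comparison with the harmonic series gives divergence.
Check x = -142/35: the terms alternate in sign and decrease monotonically to 0 in absolute value (size ~ c/n), so the alternating series test gives convergence.

[-142/35, -138/35)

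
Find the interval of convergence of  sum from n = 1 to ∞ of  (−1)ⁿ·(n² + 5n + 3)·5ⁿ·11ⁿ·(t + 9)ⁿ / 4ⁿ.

Ratio test: |a_{n+1}/a_n| = [((n+1)² + 5(n+1) + 3)/(n² + 5n + 3)] · 5·11/4 → 55/4 as n → ∞.
Thus R = 1/(55/4) = 4/55.
Endpoint t = -491/55: the terms have absolute value of order n², which does not tend to 0, so the series diverges by the divergence test.
When t = -499/55, the terms do not tend to 0, so the series diverges.

(-499/55, -491/55)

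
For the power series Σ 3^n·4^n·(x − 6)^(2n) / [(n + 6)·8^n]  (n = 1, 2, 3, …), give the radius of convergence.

By the ratio test, |a_{n+1}/a_n| = [(n + 6)/((n+1) + 6)] · 3·4/8 → 3/2.
Successive powers of (x − 6) differ by 2, so the series converges when |x − 6|² · 3/2 < 1, i.e. |x − 6| < √(2/3). So R = √6/3.

R = √6/3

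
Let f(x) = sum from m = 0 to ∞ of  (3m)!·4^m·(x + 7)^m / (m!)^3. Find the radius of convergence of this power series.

Apply the ratio test: |a_{m+1}| / |a_m| = (3m+1)·(3m+2)·(3m+3)/(m+1)³ · 4, which tends to 108 as m → ∞.
Hence the series converges for |x + 7| < 1/(108) = 1/108, so the radius of convergence is 1/108.

R = 1/108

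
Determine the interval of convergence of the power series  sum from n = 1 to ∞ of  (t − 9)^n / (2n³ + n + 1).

[8, 10]

By the ratio test, |a_{n+1}/a_n| = (2n³ + n + 1)/(2(n+1)³ + (n+1) + 1) → 1.
Hence R = 1.
Check t = 10: the terms are on the order of 1/n³, so the series converges absolutely by comparison with the p-series (p = 3 > 1).
At t = 8: the terms are on the order of 1/n³, so the series converges absolutely by comparison with the p-series (p = 3 > 1).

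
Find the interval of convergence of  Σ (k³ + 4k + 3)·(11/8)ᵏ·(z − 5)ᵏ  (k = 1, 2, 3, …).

(47/11, 63/11)

Apply the ratio test: |a_{k+1}| / |a_k| = [((k+1)³ + 4(k+1) + 3)/(k³ + 4k + 3)] · 11/8, which tends to 11/8 as k → ∞.
Thus R = 1/(11/8) = 8/11.
Check z = 63/11: the terms do not tend to 0, so the series diverges.
Endpoint z = 47/11: the k-th term does not approach 0; divergence by the term test.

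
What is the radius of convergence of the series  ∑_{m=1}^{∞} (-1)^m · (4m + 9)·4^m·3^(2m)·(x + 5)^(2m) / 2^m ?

The ratio of consecutive coefficients is [(4(m+1) + 9)/(4m + 9)] · 4·9/2 → 18.
Successive powers of (x + 5) differ by 2, so the series converges when |x + 5|² · 18 < 1, i.e. |x + 5| < √(1/18). So R = √2/6.

R = √2/6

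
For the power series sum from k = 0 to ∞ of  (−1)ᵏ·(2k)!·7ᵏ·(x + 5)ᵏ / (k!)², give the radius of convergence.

By the ratio test, |a_{k+1}/a_k| = (2k+1)·(2k+2)/(k+1)² · 7 → 28.
Convergence for |x + 5| · 28 < 1, i.e. |x + 5| < 1/28. So R = 1/28.

R = 1/28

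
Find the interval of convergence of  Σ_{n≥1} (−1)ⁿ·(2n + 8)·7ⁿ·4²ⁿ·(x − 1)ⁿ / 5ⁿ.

Apply the ratio test: |a_{n+1}| / |a_n| = [(2(n+1) + 8)/(2n + 8)] · 7·16/5, which tends to 112/5 as n → ∞.
Hence the series converges for |x − 1| < 1/(112/5) = 5/112, so the radius of convergence is 5/112.
When x = 117/112, the n-th term does not approach 0; divergence by the term test.
Check x = 107/112: the terms do not tend to 0, so the series diverges.

(107/112, 117/112)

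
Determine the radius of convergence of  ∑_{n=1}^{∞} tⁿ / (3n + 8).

R = 1

By the ratio test, |a_{n+1}/a_n| = (3n + 8)/(3(n+1) + 8) → 1.
Hence R = 1.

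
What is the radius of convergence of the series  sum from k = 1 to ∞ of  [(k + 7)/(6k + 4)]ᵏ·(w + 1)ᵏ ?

By the Cauchy root test, |a_k|^(1/k) = (k + 7)/(6k + 4) → 1/6.
Thus R = 1/(1/6) = 6.

R = 6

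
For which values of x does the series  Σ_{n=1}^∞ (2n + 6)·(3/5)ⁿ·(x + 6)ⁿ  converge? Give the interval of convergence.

By the ratio test, |a_{n+1}/a_n| = [(2(n+1) + 6)/(2n + 6)] · 3/5 → 3/5.
The series converges when 3/5 · |x + 6| < 1, giving R = 5/3.
Endpoint x = -13/3: the terms have absolute value of order n, which does not tend to 0, so the series diverges by the divergence test.
Endpoint x = -23/3: the terms do not tend to 0, so the series diverges.

(-23/3, -13/3)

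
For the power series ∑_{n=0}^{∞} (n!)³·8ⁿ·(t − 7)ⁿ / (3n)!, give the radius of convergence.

R = 27/8

By the ratio test, |a_{n+1}/a_n| = (n+1)³/[(3n+1)·(3n+2)·(3n+3)] · 8 → 8/27.
The series converges when 8/27 · |t − 7| < 1, giving R = 27/8.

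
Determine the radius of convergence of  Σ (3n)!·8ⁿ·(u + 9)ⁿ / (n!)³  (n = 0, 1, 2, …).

The ratio of consecutive coefficients is (3n+1)·(3n+2)·(3n+3)/(n+1)³ · 8 → 216.
Thus R = 1/(216) = 1/216.

R = 1/216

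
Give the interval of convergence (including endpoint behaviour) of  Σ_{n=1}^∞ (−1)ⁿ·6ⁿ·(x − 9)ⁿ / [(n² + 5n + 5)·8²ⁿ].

The ratio of consecutive coefficients is [(n² + 5n + 5)/((n+1)² + 5(n+1) + 5)] · 6/64 → 3/32.
Thus R = 1/(3/32) = 32/3.
At x = 59/3: the terms are on the order of 1/n², so the series converges absolutely by comparison with the p-series (p = 2 > 1).
At x = -5/3: the series is dominated by a constant times Σ 1/n², which converges (p = 2 > 1).

[-5/3, 59/3]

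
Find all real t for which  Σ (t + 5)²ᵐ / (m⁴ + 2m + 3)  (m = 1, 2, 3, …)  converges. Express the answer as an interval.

[-6, -4]

The ratio of consecutive coefficients is (m⁴ + 2m + 3)/((m+1)⁴ + 2(m+1) + 3) → 1.
Writing y = (t + 5)², the series in y has radius 1, so |t + 5| < √(1) = 1 and R = 1.
At t = -4: the series is dominated by a constant times Σ 1/m⁴, which converges (p = 4 > 1).
Check t = -6: the series is dominated by a constant times Σ 1/m⁴, which converges (p = 4 > 1).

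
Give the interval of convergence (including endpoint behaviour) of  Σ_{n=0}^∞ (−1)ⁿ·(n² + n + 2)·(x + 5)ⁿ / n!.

The ratio of consecutive coefficients is ((n+1)² + (n+1) + 2)/(n² + n + 2) · 1/(n+1) → 0.
The limit is 0, so the series converges for all x; R = ∞.

(−∞, ∞)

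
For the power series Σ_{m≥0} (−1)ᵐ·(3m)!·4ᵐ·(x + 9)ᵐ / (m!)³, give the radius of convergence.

The ratio of consecutive coefficients is (3m+1)·(3m+2)·(3m+3)/(m+1)³ · 4 → 108.
Thus R = 1/(108) = 1/108.

R = 1/108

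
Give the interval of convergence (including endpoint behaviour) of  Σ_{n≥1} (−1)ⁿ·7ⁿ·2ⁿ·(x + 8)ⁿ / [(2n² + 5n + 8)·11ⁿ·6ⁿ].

Apply the ratio test: |a_{n+1}| / |a_n| = [(2n² + 5n + 8)/(2(n+1)² + 5(n+1) + 8)] · 7·2/(11·6), which tends to 7/33 as n → ∞.
The series converges when 7/33 · |x + 8| < 1, giving R = 33/7.
Endpoint x = -23/7: the terms are on the order of 1/n², so the series converges absolutely by comparison with the p-series (p = 2 > 1).
Endpoint x = -89/7: the terms are on the order of 1/n², so the series converges absolutely by comparison with the p-series (p = 2 > 1).

[-89/7, -23/7]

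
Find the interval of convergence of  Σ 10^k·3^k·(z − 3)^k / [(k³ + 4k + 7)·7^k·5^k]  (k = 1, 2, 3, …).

[11/6, 25/6]

Apply the ratio test: |a_{k+1}| / |a_k| = [(k³ + 4k + 7)/((k+1)³ + 4(k+1) + 7)] · 10·3/(7·5), which tends to 6/7 as k → ∞.
Hence the series converges for |z − 3| < 1/(6/7) = 7/6, so the radius of convergence is 7/6.
Check z = 25/6: absolute convergence follows by limit comparison with Σ 1/k³.
Endpoint z = 11/6: the terms are on the order of 1/k³, so the series converges absolutely by comparison with the p-series (p = 3 > 1).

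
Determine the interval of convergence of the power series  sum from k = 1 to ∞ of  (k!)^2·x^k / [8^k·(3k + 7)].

{0}

Ratio test: |a_{k+1}/a_k| = (k+1)² · 1/8 · (3k + 7)/(3(k+1) + 7) → ∞ as k → ∞.
The terms grow without bound for any x ≠ 0, so R = 0 (convergence only at x = 0).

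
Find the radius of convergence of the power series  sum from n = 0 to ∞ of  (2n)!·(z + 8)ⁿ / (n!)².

Apply the ratio test: |a_{n+1}| / |a_n| = (2n+1)·(2n+2)/(n+1)², which tends to 4 as n → ∞.
The series converges when 4 · |z + 8| < 1, giving R = 1/4.

R = 1/4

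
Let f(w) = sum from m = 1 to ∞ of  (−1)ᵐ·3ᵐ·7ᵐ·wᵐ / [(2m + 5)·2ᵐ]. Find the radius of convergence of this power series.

R = 2/21

By the ratio test, |a_{m+1}/a_m| = [(2m + 5)/(2(m+1) + 5)] · 3·7/2 → 21/2.
Convergence for |w| · 21/2 < 1, i.e. |w| < 2/21. So R = 2/21.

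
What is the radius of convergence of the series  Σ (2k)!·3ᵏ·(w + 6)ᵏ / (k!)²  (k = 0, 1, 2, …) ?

R = 1/12

Apply the ratio test: |a_{k+1}| / |a_k| = (2k+1)·(2k+2)/(k+1)² · 3, which tends to 12 as k → ∞.
The series converges when 12 · |w + 6| < 1, giving R = 1/12.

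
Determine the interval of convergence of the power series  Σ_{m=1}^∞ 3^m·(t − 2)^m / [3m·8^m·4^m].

Ratio test: |a_{m+1}/a_m| = [3m/3(m+1)] · 3/(8·4) → 3/32 as m → ∞.
Thus R = 1/(3/32) = 32/3.
At t = 38/3: comparison with the harmonic series Σ 1/m shows the series diverges.
Endpoint t = -26/3: the terms alternate in sign and decrease monotonically to 0 in absolute value (size ~ c/m), so the alternating series test gives convergence.

[-26/3, 38/3)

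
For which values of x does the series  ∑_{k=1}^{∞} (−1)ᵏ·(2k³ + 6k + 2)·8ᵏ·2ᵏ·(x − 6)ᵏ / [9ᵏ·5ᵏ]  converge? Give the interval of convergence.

(51/16, 141/16)

Ratio test: |a_{k+1}/a_k| = [(2(k+1)³ + 6(k+1) + 2)/(2k³ + 6k + 2)] · 8·2/(9·5) → 16/45 as k → ∞.
Hence the series converges for |x − 6| < 1/(16/45) = 45/16, so the radius of convergence is 45/16.
Check x = 141/16: the terms do not tend to 0, so the series diverges.
At x = 51/16: the k-th term does not approach 0; divergence by the term test.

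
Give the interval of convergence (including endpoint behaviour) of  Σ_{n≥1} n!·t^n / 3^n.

By the ratio test, |a_{n+1}/a_n| = (n+1) · 1/3 → ∞.
The terms grow without bound for any t ≠ 0, so R = 0 (convergence only at t = 0).

{0}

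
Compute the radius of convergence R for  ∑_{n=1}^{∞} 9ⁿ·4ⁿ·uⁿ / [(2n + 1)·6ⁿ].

By the ratio test, |a_{n+1}/a_n| = [(2n + 1)/(2(n+1) + 1)] · 9·4/6 → 6.
Thus R = 1/(6) = 1/6.

R = 1/6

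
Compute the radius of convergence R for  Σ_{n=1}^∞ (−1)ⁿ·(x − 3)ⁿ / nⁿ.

R = ∞

Root test: |a_n|^(1/n) = 1/n → 0.
Since the n-th root of |a_n| tends to 0, the series converges for all real x; R = ∞.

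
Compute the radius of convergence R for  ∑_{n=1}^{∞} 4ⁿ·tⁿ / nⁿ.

R = ∞

Applying the root test, |a_n|^(1/n) = 4/n → 0.
The limit is 0 for every t, so R = ∞.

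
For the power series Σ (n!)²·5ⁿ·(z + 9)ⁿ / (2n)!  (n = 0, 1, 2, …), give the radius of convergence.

R = 4/5

Apply the ratio test: |a_{n+1}| / |a_n| = (n+1)²/[(2n+1)·(2n+2)] · 5, which tends to 5/4 as n → ∞.
Convergence for |z + 9| · 5/4 < 1, i.e. |z + 9| < 4/5. So R = 4/5.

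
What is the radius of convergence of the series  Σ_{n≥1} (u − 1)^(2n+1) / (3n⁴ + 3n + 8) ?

The ratio of consecutive coefficients is (3n⁴ + 3n + 8)/(3(n+1)⁴ + 3(n+1) + 8) → 1.
Since the exponent of (u − 1) increases by 2 each term, convergence requires |u − 1|² < 1, hence R = 1.

R = 1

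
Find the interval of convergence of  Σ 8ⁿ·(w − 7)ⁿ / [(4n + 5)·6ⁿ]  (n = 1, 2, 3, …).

Ratio test: |a_{n+1}/a_n| = [(4n + 5)/(4(n+1) + 5)] · 8/6 → 4/3 as n → ∞.
Convergence for |w − 7| · 4/3 < 1, i.e. |w − 7| < 3/4. So R = 3/4.
At w = 31/4: the terms behave like c/n; limit comparison with the harmonic series gives divergence.
At w = 25/4: the terms alternate in sign and decrease monotonically to 0 in absolute value (size ~ c/n), so the alternating series test gives convergence.

[25/4, 31/4)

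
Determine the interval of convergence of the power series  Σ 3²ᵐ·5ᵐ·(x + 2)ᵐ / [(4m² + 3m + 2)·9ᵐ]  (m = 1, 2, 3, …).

[-11/5, -9/5]

The ratio of consecutive coefficients is [(4m² + 3m + 2)/(4(m+1)² + 3(m+1) + 2)] · 9·5/9 → 5.
Convergence for |x + 2| · 5 < 1, i.e. |x + 2| < 1/5. So R = 1/5.
At x = -9/5: absolute convergence follows by limit comparison with Σ 1/m².
When x = -11/5, the series is dominated by a constant times Σ 1/m², which converges (p = 2 > 1).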